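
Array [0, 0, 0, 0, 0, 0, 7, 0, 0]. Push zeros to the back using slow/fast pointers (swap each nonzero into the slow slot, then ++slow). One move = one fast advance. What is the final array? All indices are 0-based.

slow=0 fast=0: a[fast]=0, fast++
slow=0 fast=1: a[fast]=0, fast++
slow=0 fast=2: a[fast]=0, fast++
slow=0 fast=3: a[fast]=0, fast++
slow=0 fast=4: a[fast]=0, fast++
slow=0 fast=5: a[fast]=0, fast++
slow=0 fast=6: a[fast]=7≠0 swap→a[0]=7, slow++,fast++
slow=1 fast=7: a[fast]=0, fast++
slow=1 fast=8: a[fast]=0, fast++

[7, 0, 0, 0, 0, 0, 0, 0, 0]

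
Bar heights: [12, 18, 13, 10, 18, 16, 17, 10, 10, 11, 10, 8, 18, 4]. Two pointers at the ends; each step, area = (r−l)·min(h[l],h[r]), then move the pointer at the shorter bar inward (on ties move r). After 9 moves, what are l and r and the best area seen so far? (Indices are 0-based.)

l=1, r=5, best area=198

[0,13] min(12,4)*13=52 best=52 * → r--
[0,12] min(12,18)*12=144 best=144 * → l++
[1,12] min(18,18)*11=198 best=198 * → r--
[1,11] min(18,8)*10=80 best=198 → r--
[1,10] min(18,10)*9=90 best=198 → r--
[1,9] min(18,11)*8=88 best=198 → r--
[1,8] min(18,10)*7=70 best=198 → r--
[1,7] min(18,10)*6=60 best=198 → r--
[1,6] min(18,17)*5=85 best=198 → r--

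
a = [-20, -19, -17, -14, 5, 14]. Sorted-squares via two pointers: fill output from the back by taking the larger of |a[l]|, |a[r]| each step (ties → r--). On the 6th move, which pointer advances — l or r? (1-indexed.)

[1,6] |-20|>|14| out[6]=400 → l++
[2,6] |-19|>|14| out[5]=361 → l++
[3,6] |-17|>|14| out[4]=289 → l++
[4,6] |-14|<=|14| out[3]=196 → r--
[4,5] |-14|>|5| out[2]=196 → l++
[5,5] |5|<=|5| out[1]=25 → r--

r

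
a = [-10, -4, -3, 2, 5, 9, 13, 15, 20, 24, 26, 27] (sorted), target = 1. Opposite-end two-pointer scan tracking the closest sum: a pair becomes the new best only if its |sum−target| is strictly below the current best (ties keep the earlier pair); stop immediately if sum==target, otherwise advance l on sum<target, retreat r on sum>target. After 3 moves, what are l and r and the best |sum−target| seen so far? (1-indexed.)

l=1, r=9, best |Δ|=13

[1,12] -10+27=17 d=16 * → r--
[1,11] -10+26=16 d=15 * → r--
[1,10] -10+24=14 d=13 * → r--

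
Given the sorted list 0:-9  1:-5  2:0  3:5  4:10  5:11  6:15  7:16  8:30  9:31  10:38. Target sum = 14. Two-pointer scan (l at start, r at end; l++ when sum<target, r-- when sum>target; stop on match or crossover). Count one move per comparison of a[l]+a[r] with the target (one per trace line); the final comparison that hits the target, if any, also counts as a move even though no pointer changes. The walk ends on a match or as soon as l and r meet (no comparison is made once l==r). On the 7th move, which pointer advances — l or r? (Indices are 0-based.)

r

l=0 r=10: -9+38=29 >14, r--
l=0 r=9: -9+31=22 >14, r--
l=0 r=8: -9+30=21 >14, r--
l=0 r=7: -9+16=7 <14, l++
l=1 r=7: -5+16=11 <14, l++
l=2 r=7: 0+16=16 >14, r--
l=2 r=6: 0+15=15 >14, r--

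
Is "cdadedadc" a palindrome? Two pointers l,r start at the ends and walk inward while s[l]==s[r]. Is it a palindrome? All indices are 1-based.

l=1 r=9: 'c'=='c', l++,r--
l=2 r=8: 'd'=='d', l++,r--
l=3 r=7: 'a'=='a', l++,r--
l=4 r=6: 'd'=='d', l++,r--

palindrome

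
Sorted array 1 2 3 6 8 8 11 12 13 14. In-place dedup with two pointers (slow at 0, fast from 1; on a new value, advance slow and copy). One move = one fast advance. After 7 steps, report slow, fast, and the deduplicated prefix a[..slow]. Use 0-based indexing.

slow=6, fast=8, prefix=[1, 2, 3, 6, 8, 11, 12]

slow=0 fast=1: a[fast]=2≠a[slow]=1 write a[1]=2, slow++,fast++
slow=1 fast=2: a[fast]=3≠a[slow]=2 write a[2]=3, slow++,fast++
slow=2 fast=3: a[fast]=6≠a[slow]=3 write a[3]=6, slow++,fast++
slow=3 fast=4: a[fast]=8≠a[slow]=6 write a[4]=8, slow++,fast++
slow=4 fast=5: a[fast]=8=a[slow] dup, fast++
slow=4 fast=6: a[fast]=11≠a[slow]=8 write a[5]=11, slow++,fast++
slow=5 fast=7: a[fast]=12≠a[slow]=11 write a[6]=12, slow++,fast++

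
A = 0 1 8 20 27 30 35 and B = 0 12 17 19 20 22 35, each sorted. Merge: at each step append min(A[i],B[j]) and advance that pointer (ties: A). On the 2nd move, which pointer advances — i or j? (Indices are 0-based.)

[i=0,j=0] A[i]=0<=B[j]=0 take 0 → i++
[i=1,j=0] A[i]=1>B[j]=0 take 0 → j++

j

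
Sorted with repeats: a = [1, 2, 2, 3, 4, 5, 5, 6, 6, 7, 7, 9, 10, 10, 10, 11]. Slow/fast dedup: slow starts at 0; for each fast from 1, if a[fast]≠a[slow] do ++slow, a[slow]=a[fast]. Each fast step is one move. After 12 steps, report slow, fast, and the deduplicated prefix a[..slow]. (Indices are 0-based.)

slow=8, fast=13, prefix=[1, 2, 3, 4, 5, 6, 7, 9, 10]

slow=0 fast=1: a[fast]=2≠a[slow]=1 write a[1]=2, slow++,fast++
slow=1 fast=2: a[fast]=2=a[slow] dup, fast++
slow=1 fast=3: a[fast]=3≠a[slow]=2 write a[2]=3, slow++,fast++
slow=2 fast=4: a[fast]=4≠a[slow]=3 write a[3]=4, slow++,fast++
slow=3 fast=5: a[fast]=5≠a[slow]=4 write a[4]=5, slow++,fast++
slow=4 fast=6: a[fast]=5=a[slow] dup, fast++
slow=4 fast=7: a[fast]=6≠a[slow]=5 write a[5]=6, slow++,fast++
slow=5 fast=8: a[fast]=6=a[slow] dup, fast++
slow=5 fast=9: a[fast]=7≠a[slow]=6 write a[6]=7, slow++,fast++
slow=6 fast=10: a[fast]=7=a[slow] dup, fast++
slow=6 fast=11: a[fast]=9≠a[slow]=7 write a[7]=9, slow++,fast++
slow=7 fast=12: a[fast]=10≠a[slow]=9 write a[8]=10, slow++,fast++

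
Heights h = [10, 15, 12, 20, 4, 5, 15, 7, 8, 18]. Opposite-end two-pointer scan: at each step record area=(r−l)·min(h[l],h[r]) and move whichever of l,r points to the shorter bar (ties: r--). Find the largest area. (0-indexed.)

l=0 r=9: min(10,18)*9=90 best=90 *, l++
l=1 r=9: min(15,18)*8=120 best=120 *, l++
l=2 r=9: min(12,18)*7=84 best=120, l++
l=3 r=9: min(20,18)*6=108 best=120, r--
l=3 r=8: min(20,8)*5=40 best=120, r--
l=3 r=7: min(20,7)*4=28 best=120, r--
l=3 r=6: min(20,15)*3=45 best=120, r--
l=3 r=5: min(20,5)*2=10 best=120, r--
l=3 r=4: min(20,4)*1=4 best=120, r--

max area = 120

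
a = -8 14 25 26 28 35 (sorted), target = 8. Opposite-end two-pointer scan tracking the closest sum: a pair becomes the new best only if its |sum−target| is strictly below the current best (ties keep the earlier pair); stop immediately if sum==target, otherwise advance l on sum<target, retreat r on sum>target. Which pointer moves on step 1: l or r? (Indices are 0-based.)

l=0 r=5: -8+35=27 d=19 *, r--

r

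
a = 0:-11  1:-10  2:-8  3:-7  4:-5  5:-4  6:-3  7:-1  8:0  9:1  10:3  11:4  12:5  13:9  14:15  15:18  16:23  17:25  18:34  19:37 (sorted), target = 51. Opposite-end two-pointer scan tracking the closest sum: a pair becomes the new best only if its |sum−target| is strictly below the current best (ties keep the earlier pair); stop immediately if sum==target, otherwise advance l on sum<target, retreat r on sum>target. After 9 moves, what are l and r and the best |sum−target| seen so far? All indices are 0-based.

l=0 r=19: -11+37=26 d=25 *, l++
l=1 r=19: -10+37=27 d=24 *, l++
l=2 r=19: -8+37=29 d=22 *, l++
l=3 r=19: -7+37=30 d=21 *, l++
l=4 r=19: -5+37=32 d=19 *, l++
l=5 r=19: -4+37=33 d=18 *, l++
l=6 r=19: -3+37=34 d=17 *, l++
l=7 r=19: -1+37=36 d=15 *, l++
l=8 r=19: 0+37=37 d=14 *, l++

l=9, r=19, best |Δ|=14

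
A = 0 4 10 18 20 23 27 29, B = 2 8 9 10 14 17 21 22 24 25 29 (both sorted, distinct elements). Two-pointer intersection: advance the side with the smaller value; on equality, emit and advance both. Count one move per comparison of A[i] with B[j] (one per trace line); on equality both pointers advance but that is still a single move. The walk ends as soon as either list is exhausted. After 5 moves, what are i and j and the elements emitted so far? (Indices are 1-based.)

i=3, j=4, emitted=[]

i=1 j=1: 0<2, i++
i=2 j=1: 4>2, j++
i=2 j=2: 4<8, i++
i=3 j=2: 10>8, j++
i=3 j=3: 10>9, j++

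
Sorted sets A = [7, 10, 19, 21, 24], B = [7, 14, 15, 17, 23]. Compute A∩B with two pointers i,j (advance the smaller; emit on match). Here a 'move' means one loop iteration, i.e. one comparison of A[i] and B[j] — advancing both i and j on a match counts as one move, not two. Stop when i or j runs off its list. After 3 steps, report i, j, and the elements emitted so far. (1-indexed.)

[i=1,j=1] 7==7 emit → i++,j++
[i=2,j=2] 10<14 → i++
[i=3,j=2] 19>14 → j++

i=3, j=3, emitted=[7]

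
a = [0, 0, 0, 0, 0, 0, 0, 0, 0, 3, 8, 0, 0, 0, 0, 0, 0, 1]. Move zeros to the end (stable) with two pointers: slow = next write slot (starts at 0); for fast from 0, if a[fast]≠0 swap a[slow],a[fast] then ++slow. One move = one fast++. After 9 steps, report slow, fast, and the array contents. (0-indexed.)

slow=0, fast=9, a=[0, 0, 0, 0, 0, 0, 0, 0, 0, 3, 8, 0, 0, 0, 0, 0, 0, 1]

(s=0,f=0) a[fast]=0 → fast++
(s=0,f=1) a[fast]=0 → fast++
(s=0,f=2) a[fast]=0 → fast++
(s=0,f=3) a[fast]=0 → fast++
(s=0,f=4) a[fast]=0 → fast++
(s=0,f=5) a[fast]=0 → fast++
(s=0,f=6) a[fast]=0 → fast++
(s=0,f=7) a[fast]=0 → fast++
(s=0,f=8) a[fast]=0 → fast++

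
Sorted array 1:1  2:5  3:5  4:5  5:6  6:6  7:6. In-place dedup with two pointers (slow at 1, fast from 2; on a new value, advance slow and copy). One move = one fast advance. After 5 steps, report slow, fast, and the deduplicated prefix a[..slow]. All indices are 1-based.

(s=1,f=2) a[fast]=5≠a[slow]=1 write a[2]=5 → slow++,fast++
(s=2,f=3) a[fast]=5=a[slow] dup → fast++
(s=2,f=4) a[fast]=5=a[slow] dup → fast++
(s=2,f=5) a[fast]=6≠a[slow]=5 write a[3]=6 → slow++,fast++
(s=3,f=6) a[fast]=6=a[slow] dup → fast++

slow=3, fast=7, prefix=[1, 5, 6]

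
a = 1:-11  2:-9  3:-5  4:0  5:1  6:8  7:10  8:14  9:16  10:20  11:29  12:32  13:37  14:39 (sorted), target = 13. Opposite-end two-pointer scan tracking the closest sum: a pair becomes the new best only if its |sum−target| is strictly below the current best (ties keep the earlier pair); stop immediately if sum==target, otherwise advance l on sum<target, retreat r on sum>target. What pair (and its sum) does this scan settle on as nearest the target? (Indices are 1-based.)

pair (0, 14) with sum 14 (|Δ|=1)

[1,14] -11+39=28 d=15 * → r--
[1,13] -11+37=26 d=13 * → r--
[1,12] -11+32=21 d=8 * → r--
[1,11] -11+29=18 d=5 * → r--
[1,10] -11+20=9 d=4 * → l++
[2,10] -9+20=11 d=2 * → l++
[3,10] -5+20=15 d=2 → r--
[3,9] -5+16=11 d=2 → l++
[4,9] 0+16=16 d=3 → r--
[4,8] 0+14=14 d=1 * → r--
[4,7] 0+10=10 d=3 → l++
[5,7] 1+10=11 d=2 → l++
[6,7] 8+10=18 d=5 → r--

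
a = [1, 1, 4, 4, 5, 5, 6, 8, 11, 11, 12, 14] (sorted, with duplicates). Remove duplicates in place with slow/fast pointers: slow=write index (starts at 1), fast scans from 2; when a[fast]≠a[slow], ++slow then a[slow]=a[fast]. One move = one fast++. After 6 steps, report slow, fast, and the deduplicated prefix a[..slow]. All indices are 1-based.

(s=1,f=2) a[fast]=1=a[slow] dup → fast++
(s=1,f=3) a[fast]=4≠a[slow]=1 write a[2]=4 → slow++,fast++
(s=2,f=4) a[fast]=4=a[slow] dup → fast++
(s=2,f=5) a[fast]=5≠a[slow]=4 write a[3]=5 → slow++,fast++
(s=3,f=6) a[fast]=5=a[slow] dup → fast++
(s=3,f=7) a[fast]=6≠a[slow]=5 write a[4]=6 → slow++,fast++

slow=4, fast=8, prefix=[1, 4, 5, 6]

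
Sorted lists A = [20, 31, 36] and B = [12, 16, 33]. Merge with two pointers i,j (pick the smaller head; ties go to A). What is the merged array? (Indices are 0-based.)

i=0 j=0: A[i]=20>B[j]=12 take 12, j++
i=0 j=1: A[i]=20>B[j]=16 take 16, j++
i=0 j=2: A[i]=20<=B[j]=33 take 20, i++
i=1 j=2: A[i]=31<=B[j]=33 take 31, i++
i=2 j=2: A[i]=36>B[j]=33 take 33, j++
i=2 j=3: B done, take A[i]=36, i++

[12, 16, 20, 31, 33, 36]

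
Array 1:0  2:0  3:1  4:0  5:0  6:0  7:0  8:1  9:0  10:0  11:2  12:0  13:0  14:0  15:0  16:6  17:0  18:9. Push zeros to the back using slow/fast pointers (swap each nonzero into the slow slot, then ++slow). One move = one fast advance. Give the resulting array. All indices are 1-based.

[1, 1, 2, 6, 9, 0, 0, 0, 0, 0, 0, 0, 0, 0, 0, 0, 0, 0]

slow=1 fast=1: a[fast]=0, fast++
slow=1 fast=2: a[fast]=0, fast++
slow=1 fast=3: a[fast]=1≠0 swap→a[1]=1, slow++,fast++
slow=2 fast=4: a[fast]=0, fast++
slow=2 fast=5: a[fast]=0, fast++
slow=2 fast=6: a[fast]=0, fast++
slow=2 fast=7: a[fast]=0, fast++
slow=2 fast=8: a[fast]=1≠0 swap→a[2]=1, slow++,fast++
slow=3 fast=9: a[fast]=0, fast++
slow=3 fast=10: a[fast]=0, fast++
slow=3 fast=11: a[fast]=2≠0 swap→a[3]=2, slow++,fast++
slow=4 fast=12: a[fast]=0, fast++
slow=4 fast=13: a[fast]=0, fast++
slow=4 fast=14: a[fast]=0, fast++
slow=4 fast=15: a[fast]=0, fast++
slow=4 fast=16: a[fast]=6≠0 swap→a[4]=6, slow++,fast++
slow=5 fast=17: a[fast]=0, fast++
slow=5 fast=18: a[fast]=9≠0 swap→a[5]=9, slow++,fast++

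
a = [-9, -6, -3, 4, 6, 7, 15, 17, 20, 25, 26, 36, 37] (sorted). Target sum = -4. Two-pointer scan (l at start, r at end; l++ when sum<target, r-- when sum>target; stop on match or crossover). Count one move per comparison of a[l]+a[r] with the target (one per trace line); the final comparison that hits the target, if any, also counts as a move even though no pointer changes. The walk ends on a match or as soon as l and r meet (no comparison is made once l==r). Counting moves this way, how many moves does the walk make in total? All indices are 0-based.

12 moves

[0,12] -9+37=28 >-4 → r--
[0,11] -9+36=27 >-4 → r--
[0,10] -9+26=17 >-4 → r--
[0,9] -9+25=16 >-4 → r--
[0,8] -9+20=11 >-4 → r--
[0,7] -9+17=8 >-4 → r--
[0,6] -9+15=6 >-4 → r--
[0,5] -9+7=-2 >-4 → r--
[0,4] -9+6=-3 >-4 → r--
[0,3] -9+4=-5 <-4 → l++
[1,3] -6+4=-2 >-4 → r--
[1,2] -6+-3=-9 <-4 → l++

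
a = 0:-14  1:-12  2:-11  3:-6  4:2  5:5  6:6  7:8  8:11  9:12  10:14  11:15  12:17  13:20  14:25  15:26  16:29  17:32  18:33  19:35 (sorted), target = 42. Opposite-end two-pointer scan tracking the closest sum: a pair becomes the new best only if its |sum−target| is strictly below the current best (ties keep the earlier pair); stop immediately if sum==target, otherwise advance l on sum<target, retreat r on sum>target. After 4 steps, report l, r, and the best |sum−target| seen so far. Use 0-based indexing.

l=4, r=19, best |Δ|=13

[0,19] -14+35=21 d=21 * → l++
[1,19] -12+35=23 d=19 * → l++
[2,19] -11+35=24 d=18 * → l++
[3,19] -6+35=29 d=13 * → l++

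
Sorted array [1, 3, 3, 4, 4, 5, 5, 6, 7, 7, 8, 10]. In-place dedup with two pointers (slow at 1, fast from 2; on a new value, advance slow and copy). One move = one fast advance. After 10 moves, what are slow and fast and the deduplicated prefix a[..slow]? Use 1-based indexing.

slow=7, fast=12, prefix=[1, 3, 4, 5, 6, 7, 8]

(s=1,f=2) a[fast]=3≠a[slow]=1 write a[2]=3 → slow++,fast++
(s=2,f=3) a[fast]=3=a[slow] dup → fast++
(s=2,f=4) a[fast]=4≠a[slow]=3 write a[3]=4 → slow++,fast++
(s=3,f=5) a[fast]=4=a[slow] dup → fast++
(s=3,f=6) a[fast]=5≠a[slow]=4 write a[4]=5 → slow++,fast++
(s=4,f=7) a[fast]=5=a[slow] dup → fast++
(s=4,f=8) a[fast]=6≠a[slow]=5 write a[5]=6 → slow++,fast++
(s=5,f=9) a[fast]=7≠a[slow]=6 write a[6]=7 → slow++,fast++
(s=6,f=10) a[fast]=7=a[slow] dup → fast++
(s=6,f=11) a[fast]=8≠a[slow]=7 write a[7]=8 → slow++,fast++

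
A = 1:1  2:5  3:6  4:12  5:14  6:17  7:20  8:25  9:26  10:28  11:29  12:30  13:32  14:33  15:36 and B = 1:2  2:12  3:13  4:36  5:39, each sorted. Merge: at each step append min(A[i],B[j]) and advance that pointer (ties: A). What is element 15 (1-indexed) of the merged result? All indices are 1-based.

merged[15] = 30

[i=1,j=1] A[i]=1<=B[j]=2 take 1 → i++
[i=2,j=1] A[i]=5>B[j]=2 take 2 → j++
[i=2,j=2] A[i]=5<=B[j]=12 take 5 → i++
[i=3,j=2] A[i]=6<=B[j]=12 take 6 → i++
[i=4,j=2] A[i]=12<=B[j]=12 take 12 → i++
[i=5,j=2] A[i]=14>B[j]=12 take 12 → j++
[i=5,j=3] A[i]=14>B[j]=13 take 13 → j++
[i=5,j=4] A[i]=14<=B[j]=36 take 14 → i++
[i=6,j=4] A[i]=17<=B[j]=36 take 17 → i++
[i=7,j=4] A[i]=20<=B[j]=36 take 20 → i++
[i=8,j=4] A[i]=25<=B[j]=36 take 25 → i++
[i=9,j=4] A[i]=26<=B[j]=36 take 26 → i++
[i=10,j=4] A[i]=28<=B[j]=36 take 28 → i++
[i=11,j=4] A[i]=29<=B[j]=36 take 29 → i++
[i=12,j=4] A[i]=30<=B[j]=36 take 30 → i++
[i=13,j=4] A[i]=32<=B[j]=36 take 32 → i++
[i=14,j=4] A[i]=33<=B[j]=36 take 33 → i++
[i=15,j=4] A[i]=36<=B[j]=36 take 36 → i++
[i=16,j=4] A done, take B[j]=36 → j++
[i=16,j=5] A done, take B[j]=39 → j++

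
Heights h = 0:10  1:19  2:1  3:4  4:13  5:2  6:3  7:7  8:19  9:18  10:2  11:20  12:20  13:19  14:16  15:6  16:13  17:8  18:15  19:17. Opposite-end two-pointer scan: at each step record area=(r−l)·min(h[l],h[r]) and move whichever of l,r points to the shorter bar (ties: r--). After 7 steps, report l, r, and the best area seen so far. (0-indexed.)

l=1, r=13, best area=306

[0,19] min(10,17)*19=190 best=190 * → l++
[1,19] min(19,17)*18=306 best=306 * → r--
[1,18] min(19,15)*17=255 best=306 → r--
[1,17] min(19,8)*16=128 best=306 → r--
[1,16] min(19,13)*15=195 best=306 → r--
[1,15] min(19,6)*14=84 best=306 → r--
[1,14] min(19,16)*13=208 best=306 → r--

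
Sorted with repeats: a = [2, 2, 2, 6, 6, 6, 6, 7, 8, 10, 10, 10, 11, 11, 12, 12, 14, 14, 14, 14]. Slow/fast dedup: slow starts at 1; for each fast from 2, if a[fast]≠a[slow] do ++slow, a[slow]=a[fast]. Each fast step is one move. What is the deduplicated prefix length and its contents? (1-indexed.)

(s=1,f=2) a[fast]=2=a[slow] dup → fast++
(s=1,f=3) a[fast]=2=a[slow] dup → fast++
(s=1,f=4) a[fast]=6≠a[slow]=2 write a[2]=6 → slow++,fast++
(s=2,f=5) a[fast]=6=a[slow] dup → fast++
(s=2,f=6) a[fast]=6=a[slow] dup → fast++
(s=2,f=7) a[fast]=6=a[slow] dup → fast++
(s=2,f=8) a[fast]=7≠a[slow]=6 write a[3]=7 → slow++,fast++
(s=3,f=9) a[fast]=8≠a[slow]=7 write a[4]=8 → slow++,fast++
(s=4,f=10) a[fast]=10≠a[slow]=8 write a[5]=10 → slow++,fast++
(s=5,f=11) a[fast]=10=a[slow] dup → fast++
(s=5,f=12) a[fast]=10=a[slow] dup → fast++
(s=5,f=13) a[fast]=11≠a[slow]=10 write a[6]=11 → slow++,fast++
(s=6,f=14) a[fast]=11=a[slow] dup → fast++
(s=6,f=15) a[fast]=12≠a[slow]=11 write a[7]=12 → slow++,fast++
(s=7,f=16) a[fast]=12=a[slow] dup → fast++
(s=7,f=17) a[fast]=14≠a[slow]=12 write a[8]=14 → slow++,fast++
(s=8,f=18) a[fast]=14=a[slow] dup → fast++
(s=8,f=19) a[fast]=14=a[slow] dup → fast++
(s=8,f=20) a[fast]=14=a[slow] dup → fast++

length 8; prefix = [2, 6, 7, 8, 10, 11, 12, 14]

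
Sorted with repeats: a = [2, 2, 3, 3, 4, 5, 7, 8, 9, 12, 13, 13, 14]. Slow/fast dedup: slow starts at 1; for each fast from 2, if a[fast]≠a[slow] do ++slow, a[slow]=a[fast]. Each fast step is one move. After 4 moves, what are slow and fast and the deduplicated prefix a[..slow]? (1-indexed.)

slow=3, fast=6, prefix=[2, 3, 4]

(s=1,f=2) a[fast]=2=a[slow] dup → fast++
(s=1,f=3) a[fast]=3≠a[slow]=2 write a[2]=3 → slow++,fast++
(s=2,f=4) a[fast]=3=a[slow] dup → fast++
(s=2,f=5) a[fast]=4≠a[slow]=3 write a[3]=4 → slow++,fast++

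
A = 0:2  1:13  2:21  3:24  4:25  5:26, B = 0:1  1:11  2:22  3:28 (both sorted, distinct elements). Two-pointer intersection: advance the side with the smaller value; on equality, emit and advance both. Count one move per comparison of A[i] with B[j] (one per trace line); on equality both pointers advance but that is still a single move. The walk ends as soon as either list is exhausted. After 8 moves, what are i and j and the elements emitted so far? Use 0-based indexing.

i=0 j=0: 2>1, j++
i=0 j=1: 2<11, i++
i=1 j=1: 13>11, j++
i=1 j=2: 13<22, i++
i=2 j=2: 21<22, i++
i=3 j=2: 24>22, j++
i=3 j=3: 24<28, i++
i=4 j=3: 25<28, i++

i=5, j=3, emitted=[]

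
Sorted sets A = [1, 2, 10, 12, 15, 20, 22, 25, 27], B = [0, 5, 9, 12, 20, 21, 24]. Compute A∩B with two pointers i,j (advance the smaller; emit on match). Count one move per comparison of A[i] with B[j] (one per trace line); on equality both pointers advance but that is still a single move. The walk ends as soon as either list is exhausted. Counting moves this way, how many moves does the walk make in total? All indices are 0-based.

12 moves

[i=0,j=0] 1>0 → j++
[i=0,j=1] 1<5 → i++
[i=1,j=1] 2<5 → i++
[i=2,j=1] 10>5 → j++
[i=2,j=2] 10>9 → j++
[i=2,j=3] 10<12 → i++
[i=3,j=3] 12==12 emit → i++,j++
[i=4,j=4] 15<20 → i++
[i=5,j=4] 20==20 emit → i++,j++
[i=6,j=5] 22>21 → j++
[i=6,j=6] 22<24 → i++
[i=7,j=6] 25>24 → j++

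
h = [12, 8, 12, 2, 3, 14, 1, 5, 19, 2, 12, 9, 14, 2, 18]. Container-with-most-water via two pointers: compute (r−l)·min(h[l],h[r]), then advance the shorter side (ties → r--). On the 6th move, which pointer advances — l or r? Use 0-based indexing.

l=0 r=14: min(12,18)*14=168 best=168 *, l++
l=1 r=14: min(8,18)*13=104 best=168, l++
l=2 r=14: min(12,18)*12=144 best=168, l++
l=3 r=14: min(2,18)*11=22 best=168, l++
l=4 r=14: min(3,18)*10=30 best=168, l++
l=5 r=14: min(14,18)*9=126 best=168, l++

l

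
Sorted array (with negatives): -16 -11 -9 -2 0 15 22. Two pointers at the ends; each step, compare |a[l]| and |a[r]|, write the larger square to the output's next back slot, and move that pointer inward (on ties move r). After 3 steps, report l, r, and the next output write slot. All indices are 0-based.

l=1, r=4, next write slot=3

[0,6] |-16|<=|22| out[6]=484 → r--
[0,5] |-16|>|15| out[5]=256 → l++
[1,5] |-11|<=|15| out[4]=225 → r--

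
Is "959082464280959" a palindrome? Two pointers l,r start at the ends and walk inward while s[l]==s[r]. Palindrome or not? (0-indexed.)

[0,14] '9'=='9' → l++,r--
[1,13] '5'=='5' → l++,r--
[2,12] '9'=='9' → l++,r--
[3,11] '0'=='0' → l++,r--
[4,10] '8'=='8' → l++,r--
[5,9] '2'=='2' → l++,r--
[6,8] '4'=='4' → l++,r--

palindrome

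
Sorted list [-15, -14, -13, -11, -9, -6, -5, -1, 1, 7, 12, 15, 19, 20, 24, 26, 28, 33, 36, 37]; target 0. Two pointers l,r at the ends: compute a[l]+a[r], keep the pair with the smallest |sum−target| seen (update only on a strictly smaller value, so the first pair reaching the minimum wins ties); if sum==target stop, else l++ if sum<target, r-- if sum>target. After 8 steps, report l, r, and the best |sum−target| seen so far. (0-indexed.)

[0,19] -15+37=22 d=22 * → r--
[0,18] -15+36=21 d=21 * → r--
[0,17] -15+33=18 d=18 * → r--
[0,16] -15+28=13 d=13 * → r--
[0,15] -15+26=11 d=11 * → r--
[0,14] -15+24=9 d=9 * → r--
[0,13] -15+20=5 d=5 * → r--
[0,12] -15+19=4 d=4 * → r--

l=0, r=11, best |Δ|=4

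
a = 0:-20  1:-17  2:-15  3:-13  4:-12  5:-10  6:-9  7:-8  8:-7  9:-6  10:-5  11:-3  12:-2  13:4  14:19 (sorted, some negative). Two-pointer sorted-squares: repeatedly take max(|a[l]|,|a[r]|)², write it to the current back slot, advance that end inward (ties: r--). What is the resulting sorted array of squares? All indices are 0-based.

[0,14] |-20|>|19| out[14]=400 → l++
[1,14] |-17|<=|19| out[13]=361 → r--
[1,13] |-17|>|4| out[12]=289 → l++
[2,13] |-15|>|4| out[11]=225 → l++
[3,13] |-13|>|4| out[10]=169 → l++
[4,13] |-12|>|4| out[9]=144 → l++
[5,13] |-10|>|4| out[8]=100 → l++
[6,13] |-9|>|4| out[7]=81 → l++
[7,13] |-8|>|4| out[6]=64 → l++
[8,13] |-7|>|4| out[5]=49 → l++
[9,13] |-6|>|4| out[4]=36 → l++
[10,13] |-5|>|4| out[3]=25 → l++
[11,13] |-3|<=|4| out[2]=16 → r--
[11,12] |-3|>|-2| out[1]=9 → l++
[12,12] |-2|<=|-2| out[0]=4 → r--

[4, 9, 16, 25, 36, 49, 64, 81, 100, 144, 169, 225, 289, 361, 400]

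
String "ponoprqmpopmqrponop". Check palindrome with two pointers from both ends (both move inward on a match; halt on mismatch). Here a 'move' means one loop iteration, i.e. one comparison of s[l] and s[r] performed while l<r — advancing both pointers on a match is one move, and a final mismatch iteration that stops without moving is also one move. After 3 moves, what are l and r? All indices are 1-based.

[1,19] 'p'=='p' → l++,r--
[2,18] 'o'=='o' → l++,r--
[3,17] 'n'=='n' → l++,r--

l=4, r=16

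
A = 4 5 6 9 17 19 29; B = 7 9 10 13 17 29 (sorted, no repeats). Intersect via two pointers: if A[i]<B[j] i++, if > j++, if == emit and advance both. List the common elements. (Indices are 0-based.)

[i=0,j=0] 4<7 → i++
[i=1,j=0] 5<7 → i++
[i=2,j=0] 6<7 → i++
[i=3,j=0] 9>7 → j++
[i=3,j=1] 9==9 emit → i++,j++
[i=4,j=2] 17>10 → j++
[i=4,j=3] 17>13 → j++
[i=4,j=4] 17==17 emit → i++,j++
[i=5,j=5] 19<29 → i++
[i=6,j=5] 29==29 emit → i++,j++

intersection = [9, 17, 29]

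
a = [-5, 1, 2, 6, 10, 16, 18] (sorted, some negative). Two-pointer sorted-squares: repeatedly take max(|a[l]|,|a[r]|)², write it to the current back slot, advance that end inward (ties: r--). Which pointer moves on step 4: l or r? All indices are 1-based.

l=1 r=7: |-5|<=|18| out[7]=324, r--
l=1 r=6: |-5|<=|16| out[6]=256, r--
l=1 r=5: |-5|<=|10| out[5]=100, r--
l=1 r=4: |-5|<=|6| out[4]=36, r--

r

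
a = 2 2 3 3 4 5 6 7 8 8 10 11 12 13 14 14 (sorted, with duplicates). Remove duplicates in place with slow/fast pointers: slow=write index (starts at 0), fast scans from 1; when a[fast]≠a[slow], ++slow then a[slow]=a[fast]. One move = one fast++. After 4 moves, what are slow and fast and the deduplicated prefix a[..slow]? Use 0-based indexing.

slow=0 fast=1: a[fast]=2=a[slow] dup, fast++
slow=0 fast=2: a[fast]=3≠a[slow]=2 write a[1]=3, slow++,fast++
slow=1 fast=3: a[fast]=3=a[slow] dup, fast++
slow=1 fast=4: a[fast]=4≠a[slow]=3 write a[2]=4, slow++,fast++

slow=2, fast=5, prefix=[2, 3, 4]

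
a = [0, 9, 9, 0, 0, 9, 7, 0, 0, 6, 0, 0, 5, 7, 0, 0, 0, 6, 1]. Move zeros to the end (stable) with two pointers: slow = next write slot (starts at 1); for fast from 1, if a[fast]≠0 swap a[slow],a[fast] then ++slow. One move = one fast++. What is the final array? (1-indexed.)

[9, 9, 9, 7, 6, 5, 7, 6, 1, 0, 0, 0, 0, 0, 0, 0, 0, 0, 0]

(s=1,f=1) a[fast]=0 → fast++
(s=1,f=2) a[fast]=9≠0 swap→a[1]=9 → slow++,fast++
(s=2,f=3) a[fast]=9≠0 swap→a[2]=9 → slow++,fast++
(s=3,f=4) a[fast]=0 → fast++
(s=3,f=5) a[fast]=0 → fast++
(s=3,f=6) a[fast]=9≠0 swap→a[3]=9 → slow++,fast++
(s=4,f=7) a[fast]=7≠0 swap→a[4]=7 → slow++,fast++
(s=5,f=8) a[fast]=0 → fast++
(s=5,f=9) a[fast]=0 → fast++
(s=5,f=10) a[fast]=6≠0 swap→a[5]=6 → slow++,fast++
(s=6,f=11) a[fast]=0 → fast++
(s=6,f=12) a[fast]=0 → fast++
(s=6,f=13) a[fast]=5≠0 swap→a[6]=5 → slow++,fast++
(s=7,f=14) a[fast]=7≠0 swap→a[7]=7 → slow++,fast++
(s=8,f=15) a[fast]=0 → fast++
(s=8,f=16) a[fast]=0 → fast++
(s=8,f=17) a[fast]=0 → fast++
(s=8,f=18) a[fast]=6≠0 swap→a[8]=6 → slow++,fast++
(s=9,f=19) a[fast]=1≠0 swap→a[9]=1 → slow++,fast++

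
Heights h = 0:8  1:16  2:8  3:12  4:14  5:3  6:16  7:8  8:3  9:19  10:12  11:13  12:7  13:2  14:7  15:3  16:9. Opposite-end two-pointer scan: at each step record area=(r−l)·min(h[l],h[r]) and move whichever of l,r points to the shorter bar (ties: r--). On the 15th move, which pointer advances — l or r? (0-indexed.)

l=0 r=16: min(8,9)*16=128 best=128 *, l++
l=1 r=16: min(16,9)*15=135 best=135 *, r--
l=1 r=15: min(16,3)*14=42 best=135, r--
l=1 r=14: min(16,7)*13=91 best=135, r--
l=1 r=13: min(16,2)*12=24 best=135, r--
l=1 r=12: min(16,7)*11=77 best=135, r--
l=1 r=11: min(16,13)*10=130 best=135, r--
l=1 r=10: min(16,12)*9=108 best=135, r--
l=1 r=9: min(16,19)*8=128 best=135, l++
l=2 r=9: min(8,19)*7=56 best=135, l++
l=3 r=9: min(12,19)*6=72 best=135, l++
l=4 r=9: min(14,19)*5=70 best=135, l++
l=5 r=9: min(3,19)*4=12 best=135, l++
l=6 r=9: min(16,19)*3=48 best=135, l++
l=7 r=9: min(8,19)*2=16 best=135, l++

l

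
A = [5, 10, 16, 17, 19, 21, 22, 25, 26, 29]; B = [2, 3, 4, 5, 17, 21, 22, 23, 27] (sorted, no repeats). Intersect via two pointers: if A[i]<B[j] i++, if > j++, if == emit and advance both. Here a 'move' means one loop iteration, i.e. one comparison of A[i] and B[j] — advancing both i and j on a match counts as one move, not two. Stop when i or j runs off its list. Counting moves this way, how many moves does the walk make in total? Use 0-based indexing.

[i=0,j=0] 5>2 → j++
[i=0,j=1] 5>3 → j++
[i=0,j=2] 5>4 → j++
[i=0,j=3] 5==5 emit → i++,j++
[i=1,j=4] 10<17 → i++
[i=2,j=4] 16<17 → i++
[i=3,j=4] 17==17 emit → i++,j++
[i=4,j=5] 19<21 → i++
[i=5,j=5] 21==21 emit → i++,j++
[i=6,j=6] 22==22 emit → i++,j++
[i=7,j=7] 25>23 → j++
[i=7,j=8] 25<27 → i++
[i=8,j=8] 26<27 → i++
[i=9,j=8] 29>27 → j++

14 moves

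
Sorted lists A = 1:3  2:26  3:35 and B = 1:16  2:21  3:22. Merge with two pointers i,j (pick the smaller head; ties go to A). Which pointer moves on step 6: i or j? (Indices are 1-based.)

i

[i=1,j=1] A[i]=3<=B[j]=16 take 3 → i++
[i=2,j=1] A[i]=26>B[j]=16 take 16 → j++
[i=2,j=2] A[i]=26>B[j]=21 take 21 → j++
[i=2,j=3] A[i]=26>B[j]=22 take 22 → j++
[i=2,j=4] B done, take A[i]=26 → i++
[i=3,j=4] B done, take A[i]=35 → i++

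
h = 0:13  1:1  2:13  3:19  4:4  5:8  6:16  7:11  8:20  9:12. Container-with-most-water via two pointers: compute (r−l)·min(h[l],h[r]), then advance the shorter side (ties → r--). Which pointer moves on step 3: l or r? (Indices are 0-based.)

[0,9] min(13,12)*9=108 best=108 * → r--
[0,8] min(13,20)*8=104 best=108 → l++
[1,8] min(1,20)*7=7 best=108 → l++

l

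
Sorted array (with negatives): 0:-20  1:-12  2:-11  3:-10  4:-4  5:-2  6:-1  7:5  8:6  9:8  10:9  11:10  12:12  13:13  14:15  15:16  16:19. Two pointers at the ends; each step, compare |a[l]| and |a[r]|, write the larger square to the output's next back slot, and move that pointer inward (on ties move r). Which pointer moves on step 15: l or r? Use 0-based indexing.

l

l=0 r=16: |-20|>|19| out[16]=400, l++
l=1 r=16: |-12|<=|19| out[15]=361, r--
l=1 r=15: |-12|<=|16| out[14]=256, r--
l=1 r=14: |-12|<=|15| out[13]=225, r--
l=1 r=13: |-12|<=|13| out[12]=169, r--
l=1 r=12: |-12|<=|12| out[11]=144, r--
l=1 r=11: |-12|>|10| out[10]=144, l++
l=2 r=11: |-11|>|10| out[9]=121, l++
l=3 r=11: |-10|<=|10| out[8]=100, r--
l=3 r=10: |-10|>|9| out[7]=100, l++
l=4 r=10: |-4|<=|9| out[6]=81, r--
l=4 r=9: |-4|<=|8| out[5]=64, r--
l=4 r=8: |-4|<=|6| out[4]=36, r--
l=4 r=7: |-4|<=|5| out[3]=25, r--
l=4 r=6: |-4|>|-1| out[2]=16, l++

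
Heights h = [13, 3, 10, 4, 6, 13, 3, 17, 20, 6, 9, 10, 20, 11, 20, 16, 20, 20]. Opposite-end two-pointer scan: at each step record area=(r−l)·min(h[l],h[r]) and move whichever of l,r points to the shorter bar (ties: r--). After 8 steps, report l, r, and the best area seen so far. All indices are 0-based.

l=0 r=17: min(13,20)*17=221 best=221 *, l++
l=1 r=17: min(3,20)*16=48 best=221, l++
l=2 r=17: min(10,20)*15=150 best=221, l++
l=3 r=17: min(4,20)*14=56 best=221, l++
l=4 r=17: min(6,20)*13=78 best=221, l++
l=5 r=17: min(13,20)*12=156 best=221, l++
l=6 r=17: min(3,20)*11=33 best=221, l++
l=7 r=17: min(17,20)*10=170 best=221, l++

l=8, r=17, best area=221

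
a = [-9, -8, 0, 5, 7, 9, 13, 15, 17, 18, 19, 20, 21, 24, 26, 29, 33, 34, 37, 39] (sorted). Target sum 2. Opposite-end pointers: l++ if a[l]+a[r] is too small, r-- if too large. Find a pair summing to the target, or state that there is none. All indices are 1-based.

l=1 r=20: -9+39=30 >2, r--
l=1 r=19: -9+37=28 >2, r--
l=1 r=18: -9+34=25 >2, r--
l=1 r=17: -9+33=24 >2, r--
l=1 r=16: -9+29=20 >2, r--
l=1 r=15: -9+26=17 >2, r--
l=1 r=14: -9+24=15 >2, r--
l=1 r=13: -9+21=12 >2, r--
l=1 r=12: -9+20=11 >2, r--
l=1 r=11: -9+19=10 >2, r--
l=1 r=10: -9+18=9 >2, r--
l=1 r=9: -9+17=8 >2, r--
l=1 r=8: -9+15=6 >2, r--
l=1 r=7: -9+13=4 >2, r--
l=1 r=6: -9+9=0 <2, l++
l=2 r=6: -8+9=1 <2, l++
l=3 r=6: 0+9=9 >2, r--
l=3 r=5: 0+7=7 >2, r--
l=3 r=4: 0+5=5 >2, r--

no pair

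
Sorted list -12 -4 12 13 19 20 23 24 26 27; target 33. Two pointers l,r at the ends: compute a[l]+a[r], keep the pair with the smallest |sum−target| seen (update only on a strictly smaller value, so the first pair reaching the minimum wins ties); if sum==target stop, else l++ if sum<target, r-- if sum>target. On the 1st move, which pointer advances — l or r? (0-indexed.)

[0,9] -12+27=15 d=18 * → l++

l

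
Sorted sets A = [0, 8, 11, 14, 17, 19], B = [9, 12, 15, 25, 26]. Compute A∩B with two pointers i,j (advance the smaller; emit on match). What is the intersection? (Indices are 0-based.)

intersection = []

[i=0,j=0] 0<9 → i++
[i=1,j=0] 8<9 → i++
[i=2,j=0] 11>9 → j++
[i=2,j=1] 11<12 → i++
[i=3,j=1] 14>12 → j++
[i=3,j=2] 14<15 → i++
[i=4,j=2] 17>15 → j++
[i=4,j=3] 17<25 → i++
[i=5,j=3] 19<25 → i++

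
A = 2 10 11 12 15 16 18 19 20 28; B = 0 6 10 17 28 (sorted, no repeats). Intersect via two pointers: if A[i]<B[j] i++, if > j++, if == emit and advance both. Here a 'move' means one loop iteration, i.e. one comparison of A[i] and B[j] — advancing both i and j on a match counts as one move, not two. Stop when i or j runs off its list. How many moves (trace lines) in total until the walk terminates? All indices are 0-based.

i=0 j=0: 2>0, j++
i=0 j=1: 2<6, i++
i=1 j=1: 10>6, j++
i=1 j=2: 10==10 emit, i++,j++
i=2 j=3: 11<17, i++
i=3 j=3: 12<17, i++
i=4 j=3: 15<17, i++
i=5 j=3: 16<17, i++
i=6 j=3: 18>17, j++
i=6 j=4: 18<28, i++
i=7 j=4: 19<28, i++
i=8 j=4: 20<28, i++
i=9 j=4: 28==28 emit, i++,j++

13 moves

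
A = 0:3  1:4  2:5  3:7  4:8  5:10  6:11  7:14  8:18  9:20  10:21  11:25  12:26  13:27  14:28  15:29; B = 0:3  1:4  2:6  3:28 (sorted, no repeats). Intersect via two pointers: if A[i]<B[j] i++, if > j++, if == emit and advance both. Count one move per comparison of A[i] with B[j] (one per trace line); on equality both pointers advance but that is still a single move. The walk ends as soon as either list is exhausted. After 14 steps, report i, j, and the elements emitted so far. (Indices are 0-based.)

i=0 j=0: 3==3 emit, i++,j++
i=1 j=1: 4==4 emit, i++,j++
i=2 j=2: 5<6, i++
i=3 j=2: 7>6, j++
i=3 j=3: 7<28, i++
i=4 j=3: 8<28, i++
i=5 j=3: 10<28, i++
i=6 j=3: 11<28, i++
i=7 j=3: 14<28, i++
i=8 j=3: 18<28, i++
i=9 j=3: 20<28, i++
i=10 j=3: 21<28, i++
i=11 j=3: 25<28, i++
i=12 j=3: 26<28, i++

i=13, j=3, emitted=[3, 4]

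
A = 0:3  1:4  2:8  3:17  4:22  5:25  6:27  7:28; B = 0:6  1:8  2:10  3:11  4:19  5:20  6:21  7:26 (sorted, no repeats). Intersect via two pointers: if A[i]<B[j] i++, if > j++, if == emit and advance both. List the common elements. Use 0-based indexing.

i=0 j=0: 3<6, i++
i=1 j=0: 4<6, i++
i=2 j=0: 8>6, j++
i=2 j=1: 8==8 emit, i++,j++
i=3 j=2: 17>10, j++
i=3 j=3: 17>11, j++
i=3 j=4: 17<19, i++
i=4 j=4: 22>19, j++
i=4 j=5: 22>20, j++
i=4 j=6: 22>21, j++
i=4 j=7: 22<26, i++
i=5 j=7: 25<26, i++
i=6 j=7: 27>26, j++

intersection = [8]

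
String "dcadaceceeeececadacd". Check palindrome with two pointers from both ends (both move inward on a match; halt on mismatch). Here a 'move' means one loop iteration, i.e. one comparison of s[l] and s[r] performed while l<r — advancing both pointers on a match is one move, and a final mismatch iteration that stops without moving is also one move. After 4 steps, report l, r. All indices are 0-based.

[0,19] 'd'=='d' → l++,r--
[1,18] 'c'=='c' → l++,r--
[2,17] 'a'=='a' → l++,r--
[3,16] 'd'=='d' → l++,r--

l=4, r=15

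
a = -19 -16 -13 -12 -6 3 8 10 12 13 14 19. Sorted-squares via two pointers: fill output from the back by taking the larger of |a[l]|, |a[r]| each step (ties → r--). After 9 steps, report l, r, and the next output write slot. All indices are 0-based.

[0,11] |-19|<=|19| out[11]=361 → r--
[0,10] |-19|>|14| out[10]=361 → l++
[1,10] |-16|>|14| out[9]=256 → l++
[2,10] |-13|<=|14| out[8]=196 → r--
[2,9] |-13|<=|13| out[7]=169 → r--
[2,8] |-13|>|12| out[6]=169 → l++
[3,8] |-12|<=|12| out[5]=144 → r--
[3,7] |-12|>|10| out[4]=144 → l++
[4,7] |-6|<=|10| out[3]=100 → r--

l=4, r=6, next write slot=2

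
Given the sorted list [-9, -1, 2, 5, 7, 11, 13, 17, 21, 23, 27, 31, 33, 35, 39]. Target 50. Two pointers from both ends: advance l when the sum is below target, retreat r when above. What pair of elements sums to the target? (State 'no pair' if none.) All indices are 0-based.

(11, 39)

l=0 r=14: -9+39=30 <50, l++
l=1 r=14: -1+39=38 <50, l++
l=2 r=14: 2+39=41 <50, l++
l=3 r=14: 5+39=44 <50, l++
l=4 r=14: 7+39=46 <50, l++
l=5 r=14: 11+39=50, found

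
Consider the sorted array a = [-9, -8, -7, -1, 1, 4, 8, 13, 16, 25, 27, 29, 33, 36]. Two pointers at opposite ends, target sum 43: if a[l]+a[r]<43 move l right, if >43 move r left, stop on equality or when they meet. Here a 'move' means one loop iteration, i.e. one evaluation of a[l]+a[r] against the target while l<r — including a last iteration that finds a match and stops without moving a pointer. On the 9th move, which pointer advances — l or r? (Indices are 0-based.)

r

l=0 r=13: -9+36=27 <43, l++
l=1 r=13: -8+36=28 <43, l++
l=2 r=13: -7+36=29 <43, l++
l=3 r=13: -1+36=35 <43, l++
l=4 r=13: 1+36=37 <43, l++
l=5 r=13: 4+36=40 <43, l++
l=6 r=13: 8+36=44 >43, r--
l=6 r=12: 8+33=41 <43, l++
l=7 r=12: 13+33=46 >43, r--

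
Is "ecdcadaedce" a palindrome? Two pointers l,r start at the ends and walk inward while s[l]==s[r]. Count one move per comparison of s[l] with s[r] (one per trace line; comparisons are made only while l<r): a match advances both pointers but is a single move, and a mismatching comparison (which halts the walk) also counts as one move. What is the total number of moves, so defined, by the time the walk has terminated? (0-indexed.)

4 moves

[0,10] 'e'=='e' → l++,r--
[1,9] 'c'=='c' → l++,r--
[2,8] 'd'=='d' → l++,r--
[3,7] 'c'!='e' → stop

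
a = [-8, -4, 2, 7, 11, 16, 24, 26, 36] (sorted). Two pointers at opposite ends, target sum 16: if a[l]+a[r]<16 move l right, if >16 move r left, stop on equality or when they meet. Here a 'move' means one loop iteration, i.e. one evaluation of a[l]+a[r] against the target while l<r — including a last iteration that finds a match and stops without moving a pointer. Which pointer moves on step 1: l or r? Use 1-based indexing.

l=1 r=9: -8+36=28 >16, r--

r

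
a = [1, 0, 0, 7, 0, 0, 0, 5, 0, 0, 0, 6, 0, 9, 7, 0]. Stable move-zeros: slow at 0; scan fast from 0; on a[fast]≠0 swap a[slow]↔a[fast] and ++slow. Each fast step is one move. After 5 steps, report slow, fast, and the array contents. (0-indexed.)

slow=2, fast=5, a=[1, 7, 0, 0, 0, 0, 0, 5, 0, 0, 0, 6, 0, 9, 7, 0]

(s=0,f=0) a[fast]=1≠0 swap→a[0]=1 → slow++,fast++
(s=1,f=1) a[fast]=0 → fast++
(s=1,f=2) a[fast]=0 → fast++
(s=1,f=3) a[fast]=7≠0 swap→a[1]=7 → slow++,fast++
(s=2,f=4) a[fast]=0 → fast++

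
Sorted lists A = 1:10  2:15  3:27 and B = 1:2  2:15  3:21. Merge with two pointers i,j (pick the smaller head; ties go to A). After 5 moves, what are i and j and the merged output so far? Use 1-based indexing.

[i=1,j=1] A[i]=10>B[j]=2 take 2 → j++
[i=1,j=2] A[i]=10<=B[j]=15 take 10 → i++
[i=2,j=2] A[i]=15<=B[j]=15 take 15 → i++
[i=3,j=2] A[i]=27>B[j]=15 take 15 → j++
[i=3,j=3] A[i]=27>B[j]=21 take 21 → j++

i=3, j=4, merged so far=[2, 10, 15, 15, 21]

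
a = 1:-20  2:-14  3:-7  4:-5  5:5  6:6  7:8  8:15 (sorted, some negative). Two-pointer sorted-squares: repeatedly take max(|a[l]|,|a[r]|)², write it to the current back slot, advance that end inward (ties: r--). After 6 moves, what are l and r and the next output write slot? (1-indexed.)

l=4, r=5, next write slot=2

[1,8] |-20|>|15| out[8]=400 → l++
[2,8] |-14|<=|15| out[7]=225 → r--
[2,7] |-14|>|8| out[6]=196 → l++
[3,7] |-7|<=|8| out[5]=64 → r--
[3,6] |-7|>|6| out[4]=49 → l++
[4,6] |-5|<=|6| out[3]=36 → r--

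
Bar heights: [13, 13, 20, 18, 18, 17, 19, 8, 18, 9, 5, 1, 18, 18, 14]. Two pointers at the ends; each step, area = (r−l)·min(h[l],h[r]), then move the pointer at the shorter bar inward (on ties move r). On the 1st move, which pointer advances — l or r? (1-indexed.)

[1,15] min(13,14)*14=182 best=182 * → l++

l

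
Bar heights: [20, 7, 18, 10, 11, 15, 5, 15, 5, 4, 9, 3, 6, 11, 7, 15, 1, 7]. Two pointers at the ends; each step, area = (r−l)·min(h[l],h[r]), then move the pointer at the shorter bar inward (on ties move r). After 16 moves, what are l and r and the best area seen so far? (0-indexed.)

l=0, r=1, best area=225

l=0 r=17: min(20,7)*17=119 best=119 *, r--
l=0 r=16: min(20,1)*16=16 best=119, r--
l=0 r=15: min(20,15)*15=225 best=225 *, r--
l=0 r=14: min(20,7)*14=98 best=225, r--
l=0 r=13: min(20,11)*13=143 best=225, r--
l=0 r=12: min(20,6)*12=72 best=225, r--
l=0 r=11: min(20,3)*11=33 best=225, r--
l=0 r=10: min(20,9)*10=90 best=225, r--
l=0 r=9: min(20,4)*9=36 best=225, r--
l=0 r=8: min(20,5)*8=40 best=225, r--
l=0 r=7: min(20,15)*7=105 best=225, r--
l=0 r=6: min(20,5)*6=30 best=225, r--
l=0 r=5: min(20,15)*5=75 best=225, r--
l=0 r=4: min(20,11)*4=44 best=225, r--
l=0 r=3: min(20,10)*3=30 best=225, r--
l=0 r=2: min(20,18)*2=36 best=225, r--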